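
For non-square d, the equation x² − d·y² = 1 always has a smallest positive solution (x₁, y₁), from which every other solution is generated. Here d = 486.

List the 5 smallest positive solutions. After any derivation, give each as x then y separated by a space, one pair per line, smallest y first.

485 22
470449 21340
456335045 20699778
442644523201 20078763320
429364731169925 19476379720622

[22; 22,44] for √486; ℓ=2 ⇒ convergent index 1
a_0=22:  p_0=22·1+0=22,  q_0=22·0+1=1
a_1=22:  p_1=22·22+1=485,  q_1=22·1+0=22
→ (485, 22).  Check: 485²=235225, 486·22²=235224, difference 1.
(x_2, y_2) = (485·485 + 486·22·22, 485·22 + 22·485) = (470449, 21340)
(x_3, y_3) = (485·470449 + 486·22·21340, 485·21340 + 22·470449) = (456335045, 20699778)
(x_4, y_4) = (485·456335045 + 486·22·20699778, 485·20699778 + 22·456335045) = (442644523201, 20078763320)
(x_5, y_5) = (485·442644523201 + 486·22·20078763320, 485·20078763320 + 22·442644523201) = (429364731169925, 19476379720622)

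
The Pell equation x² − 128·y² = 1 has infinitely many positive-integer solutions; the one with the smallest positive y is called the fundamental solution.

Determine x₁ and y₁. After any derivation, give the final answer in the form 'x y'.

577 51

[11; 3,5,3,22] for √128; ℓ=4 ⇒ convergent index 3
i=0: a=11 ⇒ p=11, q=1
…
i=2: a=5 ⇒ p=181, q=16
i=3: a=3 ⇒ p=577, q=51
(x₁, y₁) = (577, 51);  577² − 128·51² = 1 ✓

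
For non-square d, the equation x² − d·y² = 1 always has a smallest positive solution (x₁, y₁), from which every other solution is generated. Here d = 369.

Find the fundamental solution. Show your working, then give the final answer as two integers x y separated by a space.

8396801 437120

√369 → a₀=19, period (4,1,3,2,7,4,7,2,3,1,4,38); ℓ=12 even so k=11
a_0=19:  p_0=19·1+0=19,  q_0=19·0+1=1
a_1=4:  p_1=4·19+1=77,  q_1=4·1+0=4
…
a_3=3:  p_3=3·96+77=365,  q_3=3·5+4=19
…
a_5=7:  p_5=7·826+365=6147,  q_5=7·43+19=320
a_6=4:  p_6=4·6147+826=25414,  q_6=4·320+43=1323
…
a_8=2:  p_8=2·184045+25414=393504,  q_8=2·9581+1323=20485
a_9=3:  p_9=3·393504+184045=1364557,  q_9=3·20485+9581=71036
a_10=1:  p_10=1·1364557+393504=1758061,  q_10=1·71036+20485=91521
a_11=4:  p_11=4·1758061+1364557=8396801,  q_11=4·91521+71036=437120
→ (8396801, 437120).  Check: 8396801²=70506267033601, 369·437120²=70506267033600, difference 1.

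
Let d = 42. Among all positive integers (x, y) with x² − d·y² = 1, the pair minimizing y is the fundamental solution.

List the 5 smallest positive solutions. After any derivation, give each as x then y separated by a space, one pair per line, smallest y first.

13 2
337 52
8749 1350
227137 35048
5896813 909898

√42 = [6; 2,12, …], period ℓ=2 (even) → k=1
i=0: a=6 ⇒ p=6, q=1
i=1: a=2 ⇒ p=13, q=2
→ (13, 2).  Check: 13²=169, 42·2²=168, difference 1.
(x_2, y_2) = (13·13 + 42·2·2, 13·2 + 2·13) = (337, 52)
(x_3, y_3) = (13·337 + 42·2·52, 13·52 + 2·337) = (8749, 1350)
(x_4, y_4) = (13·8749 + 42·2·1350, 13·1350 + 2·8749) = (227137, 35048)
(x_5, y_5) = (13·227137 + 42·2·35048, 13·35048 + 2·227137) = (5896813, 909898)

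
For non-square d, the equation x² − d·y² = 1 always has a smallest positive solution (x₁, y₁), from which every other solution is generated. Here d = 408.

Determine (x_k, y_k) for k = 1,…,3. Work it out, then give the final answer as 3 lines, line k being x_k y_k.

√408 → a₀=20, period (5,40); ℓ=2 even so k=1
k=0  a_k=20  p_k/q_k = 20/1
k=1  a_k=5  p_k/q_k = 101/5
fundamental: x₁=101, y₁=5  (since 10201 − 408·25 = 1)
n=2: (101,5)∘(101,5) = (101·101+408·5·5, 101·5+5·101) = (20401,1010)
n=3: (20401,1010)∘(101,5) = (101·20401+408·5·1010, 101·1010+5·20401) = (4120901,204015)

101 5
20401 1010
4120901 204015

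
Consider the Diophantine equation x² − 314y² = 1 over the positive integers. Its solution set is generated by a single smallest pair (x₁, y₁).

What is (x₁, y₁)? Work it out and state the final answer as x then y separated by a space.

392499 22150

[17; 1,2,1,1,2,1,34] for √314; ℓ=7 ⇒ convergent index 13
i=0: a=17 ⇒ p=17, q=1
…
i=2: a=2 ⇒ p=53, q=3
…
i=5: a=2 ⇒ p=319, q=18
…
i=12: a=2 ⇒ p=282617, q=15949
i=13: a=1 ⇒ p=392499, q=22150
→ (392499, 22150).  Check: 392499²=154055465001, 314·22150²=154055465000, difference 1.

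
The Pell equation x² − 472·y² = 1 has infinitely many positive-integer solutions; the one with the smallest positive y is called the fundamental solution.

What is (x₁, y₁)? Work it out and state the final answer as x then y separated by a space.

306917 14127

[21; 1,2,1,1,1,…,2,1,42] for √472; ℓ=14 ⇒ convergent index 13
k=0  a_k=21  p_k/q_k = 21/1
k=1  a_k=1  p_k/q_k = 22/1
…
k=3  a_k=1  p_k/q_k = 87/4
k=4  a_k=1  p_k/q_k = 152/7
…
k=8  a_k=4  p_k/q_k = 24224/1115
…
k=11  a_k=1  p_k/q_k = 84230/3877
k=12  a_k=2  p_k/q_k = 222687/10250
k=13  a_k=1  p_k/q_k = 306917/14127
→ (306917, 14127).  Check: 306917²=94198044889, 472·14127²=94198044888, difference 1.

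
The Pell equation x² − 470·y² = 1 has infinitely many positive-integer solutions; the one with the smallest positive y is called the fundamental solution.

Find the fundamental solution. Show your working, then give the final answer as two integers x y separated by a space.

√470 = [21; 1,2,8,2,1,42, …], period ℓ=6 (even) → k=5
k=0  a_k=21  p_k/q_k = 21/1
k=1  a_k=1  p_k/q_k = 22/1
k=2  a_k=2  p_k/q_k = 65/3
…
k=4  a_k=2  p_k/q_k = 1149/53
k=5  a_k=1  p_k/q_k = 1691/78
→ (1691, 78).  Check: 1691²=2859481, 470·78²=2859480, difference 1.

1691 78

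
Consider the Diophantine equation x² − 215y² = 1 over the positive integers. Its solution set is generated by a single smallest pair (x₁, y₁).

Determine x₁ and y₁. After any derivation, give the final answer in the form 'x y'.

√215 → a₀=14, period (1,1,1,28); ℓ=4 even so k=3
k=0  a_k=14  p_k/q_k = 14/1
k=1  a_k=1  p_k/q_k = 15/1
k=2  a_k=1  p_k/q_k = 29/2
k=3  a_k=1  p_k/q_k = 44/3
(x₁, y₁) = (44, 3);  44² − 215·3² = 1 ✓

44 3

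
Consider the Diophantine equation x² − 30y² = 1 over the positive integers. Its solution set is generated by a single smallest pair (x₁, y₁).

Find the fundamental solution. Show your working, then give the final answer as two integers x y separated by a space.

11 2

d=30: √d = [5; 2,10] (ℓ=2, even), read p_1/q_1
i=0: a=5 ⇒ p=5, q=1
i=1: a=2 ⇒ p=11, q=2
fundamental: x₁=11, y₁=2  (since 121 − 30·4 = 1)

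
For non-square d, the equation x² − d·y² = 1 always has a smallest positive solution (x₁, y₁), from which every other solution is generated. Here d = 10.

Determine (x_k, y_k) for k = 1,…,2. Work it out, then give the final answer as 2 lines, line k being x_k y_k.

√10 → a₀=3, period (6); ℓ=1 odd so k=1
step 0: (3, 1)  from 3·(1,0) + (0,1)
step 1: (19, 6)  from 6·(3,1) + (1,0)
(x₁, y₁) = (19, 6);  19² − 10·6² = 1 ✓
(x_2, y_2) = (19·19 + 10·6·6, 19·6 + 6·19) = (721, 228)

19 6
721 228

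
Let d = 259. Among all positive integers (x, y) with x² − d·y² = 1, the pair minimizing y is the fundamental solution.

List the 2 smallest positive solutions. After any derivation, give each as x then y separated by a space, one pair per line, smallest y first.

d=259: √d = [16; 10,1,2,3,4,3,2,1,10,32] (ℓ=10, even), read p_9/q_9
a_0=16:  p_0=16·1+0=16,  q_0=16·0+1=1
…
a_4=3:  p_4=3·515+177=1722,  q_4=3·32+11=107
a_5=4:  p_5=4·1722+515=7403,  q_5=4·107+32=460
a_6=3:  p_6=3·7403+1722=23931,  q_6=3·460+107=1487
a_7=2:  p_7=2·23931+7403=55265,  q_7=2·1487+460=3434
a_8=1:  p_8=1·55265+23931=79196,  q_8=1·3434+1487=4921
a_9=10:  p_9=10·79196+55265=847225,  q_9=10·4921+3434=52644
→ (847225, 52644).  Check: 847225²=717790200625, 259·52644²=717790200624, difference 1.
k=2:  x_2 = 847225·847225+259·52644·52644 = 1435580401249,  y_2 = 847225·52644+52644·847225 = 89202625800

847225 52644
1435580401249 89202625800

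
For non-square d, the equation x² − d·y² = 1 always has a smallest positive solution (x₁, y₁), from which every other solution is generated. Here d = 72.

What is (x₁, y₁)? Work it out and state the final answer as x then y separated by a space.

√72 = [8; 2,16, …], period ℓ=2 (even) → k=1
a_0=8:  p_0=8·1+0=8,  q_0=8·0+1=1
a_1=2:  p_1=2·8+1=17,  q_1=2·1+0=2
→ (17, 2).  Check: 17²=289, 72·2²=288, difference 1.

17 2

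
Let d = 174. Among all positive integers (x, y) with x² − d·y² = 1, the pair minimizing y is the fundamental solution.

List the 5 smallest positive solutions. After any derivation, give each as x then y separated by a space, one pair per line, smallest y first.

d=174: √d = [13; 5,4,5,26] (ℓ=4, even), read p_3/q_3
step 0: (13, 1)  from 13·(1,0) + (0,1)
step 1: (66, 5)  from 5·(13,1) + (1,0)
step 2: (277, 21)  from 4·(66,5) + (13,1)
step 3: (1451, 110)  from 5·(277,21) + (66,5)
fundamental: x₁=1451, y₁=110  (since 2105401 − 174·12100 = 1)
k=2:  x_2 = 1451·1451+174·110·110 = 4210801,  y_2 = 1451·110+110·1451 = 319220
k=3:  x_3 = 1451·4210801+174·110·319220 = 12219743051,  y_3 = 1451·319220+110·4210801 = 926376330
k=4:  x_4 = 1451·12219743051+174·110·926376330 = 35461690123201,  y_4 = 1451·926376330+110·12219743051 = 2688343790440
k=5:  x_5 = 1451·35461690123201+174·110·2688343790440 = 102909812517786251,  y_5 = 1451·2688343790440+110·35461690123201 = 7801572753480550

1451 110
4210801 319220
12219743051 926376330
35461690123201 2688343790440
102909812517786251 7801572753480550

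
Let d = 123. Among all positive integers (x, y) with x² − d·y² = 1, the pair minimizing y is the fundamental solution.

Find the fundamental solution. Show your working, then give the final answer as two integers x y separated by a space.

√123 = [11; 11,22, …], period ℓ=2 (even) → k=1
a_0=11:  p_0=11·1+0=11,  q_0=11·0+1=1
a_1=11:  p_1=11·11+1=122,  q_1=11·1+0=11
fundamental: x₁=122, y₁=11  (since 14884 − 123·121 = 1)

122 11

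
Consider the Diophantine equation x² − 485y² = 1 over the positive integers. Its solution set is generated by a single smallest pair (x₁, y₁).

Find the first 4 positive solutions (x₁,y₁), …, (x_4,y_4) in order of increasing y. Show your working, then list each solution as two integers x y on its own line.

969 44
1877921 85272
3639409929 165257092
7053174564481 320268159024

√485 = [22; 44, …], period ℓ=1 (odd) → k=1
i=0: a=22 ⇒ p=22, q=1
i=1: a=44 ⇒ p=969, q=44
→ (969, 44).  Check: 969²=938961, 485·44²=938960, difference 1.
k=2:  x_2 = 969·969+485·44·44 = 1877921,  y_2 = 969·44+44·969 = 85272
k=3:  x_3 = 969·1877921+485·44·85272 = 3639409929,  y_3 = 969·85272+44·1877921 = 165257092
k=4:  x_4 = 969·3639409929+485·44·165257092 = 7053174564481,  y_4 = 969·165257092+44·3639409929 = 320268159024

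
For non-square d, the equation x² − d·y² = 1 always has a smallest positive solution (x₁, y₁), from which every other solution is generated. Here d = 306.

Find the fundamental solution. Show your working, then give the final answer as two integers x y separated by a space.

35 2

√306 → a₀=17, period (2,34); ℓ=2 even so k=1
k=0  a_k=17  p_k/q_k = 17/1
k=1  a_k=2  p_k/q_k = 35/2
(x₁, y₁) = (35, 2);  35² − 306·2² = 1 ✓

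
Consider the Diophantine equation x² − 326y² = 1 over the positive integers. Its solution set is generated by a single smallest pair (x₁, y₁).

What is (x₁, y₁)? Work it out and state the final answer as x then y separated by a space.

d=326: √d = [18; 18,36] (ℓ=2, even), read p_1/q_1
k=0  a_k=18  p_k/q_k = 18/1
k=1  a_k=18  p_k/q_k = 325/18
→ (325, 18).  Check: 325²=105625, 326·18²=105624, difference 1.

325 18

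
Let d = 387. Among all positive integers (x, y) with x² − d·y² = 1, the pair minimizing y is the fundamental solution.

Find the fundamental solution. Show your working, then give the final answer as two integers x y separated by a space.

√387 → a₀=19, period (1,2,19,2,1,38); ℓ=6 even so k=5
i=0: a=19 ⇒ p=19, q=1
…
i=2: a=2 ⇒ p=59, q=3
…
i=4: a=2 ⇒ p=2341, q=119
i=5: a=1 ⇒ p=3482, q=177
fundamental: x₁=3482, y₁=177  (since 12124324 − 387·31329 = 1)

3482 177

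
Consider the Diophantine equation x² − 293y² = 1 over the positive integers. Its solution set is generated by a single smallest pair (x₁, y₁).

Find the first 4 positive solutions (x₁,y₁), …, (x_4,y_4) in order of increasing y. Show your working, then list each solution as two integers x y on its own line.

12320649 719780
303596783562401 17736313474440
7481018815602612315849 437045785745090703340
184342013978870716056521769601 10769375446188914321717060880

d=293: √d = [17; 8,1,1,8,34] (ℓ=5, odd), read p_9/q_9
step 0: (17, 1)  from 17·(1,0) + (0,1)
…
step 2: (154, 9)  from 1·(137,8) + (17,1)
step 3: (291, 17)  from 1·(154,9) + (137,8)
step 4: (2482, 145)  from 8·(291,17) + (154,9)
…
step 8: (1444507, 84389)  from 1·(764593,44668) + (679914,39721)
step 9: (12320649, 719780)  from 8·(1444507,84389) + (764593,44668)
→ (12320649, 719780).  Check: 12320649²=151798391781201, 293·719780²=151798391781200, difference 1.
(x_2, y_2) = (12320649·12320649 + 293·719780·719780, 12320649·719780 + 719780·12320649) = (303596783562401, 17736313474440)
(x_3, y_3) = (12320649·303596783562401 + 293·719780·17736313474440, 12320649·17736313474440 + 719780·303596783562401) = (7481018815602612315849, 437045785745090703340)
(x_4, y_4) = (12320649·7481018815602612315849 + 293·719780·437045785745090703340, 12320649·437045785745090703340 + 719780·7481018815602612315849) = (184342013978870716056521769601, 10769375446188914321717060880)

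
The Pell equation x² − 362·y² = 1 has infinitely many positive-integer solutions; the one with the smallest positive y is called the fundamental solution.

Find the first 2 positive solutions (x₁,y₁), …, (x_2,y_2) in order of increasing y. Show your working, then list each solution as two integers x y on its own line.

d=362: √d = [19; 38] (ℓ=1, odd), read p_1/q_1
a_0=19:  p_0=19·1+0=19,  q_0=19·0+1=1
a_1=38:  p_1=38·19+1=723,  q_1=38·1+0=38
→ (723, 38).  Check: 723²=522729, 362·38²=522728, difference 1.
(723+38√362)^2 = 1045457 + 54948√362

723 38
1045457 54948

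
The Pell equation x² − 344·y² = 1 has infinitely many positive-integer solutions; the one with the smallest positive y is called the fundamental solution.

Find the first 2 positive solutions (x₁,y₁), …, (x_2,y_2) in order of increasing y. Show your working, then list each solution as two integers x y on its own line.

10405 561
216528049 11674410

d=344: √d = [18; 1,1,4,1,3,1,4,1,1,36] (ℓ=10, even), read p_9/q_9
a_0=18:  p_0=18·1+0=18,  q_0=18·0+1=1
a_1=1:  p_1=1·18+1=19,  q_1=1·1+0=1
a_2=1:  p_2=1·19+18=37,  q_2=1·1+1=2
a_3=4:  p_3=4·37+19=167,  q_3=4·2+1=9
…
a_6=1:  p_6=1·779+204=983,  q_6=1·42+11=53
…
a_8=1:  p_8=1·4711+983=5694,  q_8=1·254+53=307
a_9=1:  p_9=1·5694+4711=10405,  q_9=1·307+254=561
fundamental: x₁=10405, y₁=561  (since 108264025 − 344·314721 = 1)
(10405+561√344)^2 = 216528049 + 11674410√344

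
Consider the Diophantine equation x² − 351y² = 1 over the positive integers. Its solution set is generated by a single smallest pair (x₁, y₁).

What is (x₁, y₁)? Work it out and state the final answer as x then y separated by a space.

d=351: √d = [18; 1,2,1,3,2,2,2,3,1,2,1,36] (ℓ=12, even), read p_11/q_11
step 0: (18, 1)  from 18·(1,0) + (0,1)
step 1: (19, 1)  from 1·(18,1) + (1,0)
step 2: (56, 3)  from 2·(19,1) + (18,1)
step 3: (75, 4)  from 1·(56,3) + (19,1)
…
step 5: (637, 34)  from 2·(281,15) + (75,4)
step 6: (1555, 83)  from 2·(637,34) + (281,15)
step 7: (3747, 200)  from 2·(1555,83) + (637,34)
…
step 9: (16543, 883)  from 1·(12796,683) + (3747,200)
step 10: (45882, 2449)  from 2·(16543,883) + (12796,683)
step 11: (62425, 3332)  from 1·(45882,2449) + (16543,883)
fundamental: x₁=62425, y₁=3332  (since 3896880625 − 351·11102224 = 1)

62425 3332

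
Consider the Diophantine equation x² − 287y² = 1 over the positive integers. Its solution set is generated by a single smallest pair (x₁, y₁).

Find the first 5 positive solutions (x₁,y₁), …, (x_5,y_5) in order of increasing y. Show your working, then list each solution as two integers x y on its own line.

288 17
165887 9792
95550624 5640175
55036993537 3248731008
31701212726688 1871263420433

d=287: √d = [16; 1,15,1,32] (ℓ=4, even), read p_3/q_3
k=0  a_k=16  p_k/q_k = 16/1
k=1  a_k=1  p_k/q_k = 17/1
k=2  a_k=15  p_k/q_k = 271/16
k=3  a_k=1  p_k/q_k = 288/17
(x₁, y₁) = (288, 17);  288² − 287·17² = 1 ✓
k=2:  x_2 = 288·288+287·17·17 = 165887,  y_2 = 288·17+17·288 = 9792
k=3:  x_3 = 288·165887+287·17·9792 = 95550624,  y_3 = 288·9792+17·165887 = 5640175
k=4:  x_4 = 288·95550624+287·17·5640175 = 55036993537,  y_4 = 288·5640175+17·95550624 = 3248731008
k=5:  x_5 = 288·55036993537+287·17·3248731008 = 31701212726688,  y_5 = 288·3248731008+17·55036993537 = 1871263420433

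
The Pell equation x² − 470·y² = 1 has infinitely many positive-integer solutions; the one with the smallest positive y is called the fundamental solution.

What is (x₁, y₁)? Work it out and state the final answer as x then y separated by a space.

1691 78

[21; 1,2,8,2,1,42] for √470; ℓ=6 ⇒ convergent index 5
a_0=21:  p_0=21·1+0=21,  q_0=21·0+1=1
…
a_2=2:  p_2=2·22+21=65,  q_2=2·1+1=3
a_3=8:  p_3=8·65+22=542,  q_3=8·3+1=25
a_4=2:  p_4=2·542+65=1149,  q_4=2·25+3=53
a_5=1:  p_5=1·1149+542=1691,  q_5=1·53+25=78
(x₁, y₁) = (1691, 78);  1691² − 470·78² = 1 ✓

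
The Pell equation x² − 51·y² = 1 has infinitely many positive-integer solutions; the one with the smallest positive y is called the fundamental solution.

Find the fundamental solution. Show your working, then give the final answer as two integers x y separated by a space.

50 7

√51 = [7; 7,14, …], period ℓ=2 (even) → k=1
a_0=7:  p_0=7·1+0=7,  q_0=7·0+1=1
a_1=7:  p_1=7·7+1=50,  q_1=7·1+0=7
fundamental: x₁=50, y₁=7  (since 2500 − 51·49 = 1)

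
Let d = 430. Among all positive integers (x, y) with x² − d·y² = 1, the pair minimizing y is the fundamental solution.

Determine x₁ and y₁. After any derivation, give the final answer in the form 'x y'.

√430 = [20; 1,2,1,3,1,…,2,1,40, …], period ℓ=14 (even) → k=13
k=0  a_k=20  p_k/q_k = 20/1
k=1  a_k=1  p_k/q_k = 21/1
k=2  a_k=2  p_k/q_k = 62/3
k=3  a_k=1  p_k/q_k = 83/4
…
k=5  a_k=1  p_k/q_k = 394/19
…
k=9  a_k=1  p_k/q_k = 155233/7486
k=10  a_k=3  p_k/q_k = 599138/28893
k=11  a_k=1  p_k/q_k = 754371/36379
k=12  a_k=2  p_k/q_k = 2107880/101651
k=13  a_k=1  p_k/q_k = 2862251/138030
→ (2862251, 138030).  Check: 2862251²=8192480787001, 430·138030²=8192480787000, difference 1.

2862251 138030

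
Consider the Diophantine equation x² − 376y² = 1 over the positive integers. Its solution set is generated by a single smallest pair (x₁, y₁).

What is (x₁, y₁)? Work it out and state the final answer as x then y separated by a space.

√376 → a₀=19, period (2,1,1,3,1,…,1,2,38); ℓ=16 even so k=15
k=0  a_k=19  p_k/q_k = 19/1
…
k=8  a_k=4  p_k/q_k = 12953/668
…
k=14  a_k=1  p_k/q_k = 837427/43187
k=15  a_k=2  p_k/q_k = 2143295/110532
fundamental: x₁=2143295, y₁=110532  (since 4593713457025 − 376·12217323024 = 1)

2143295 110532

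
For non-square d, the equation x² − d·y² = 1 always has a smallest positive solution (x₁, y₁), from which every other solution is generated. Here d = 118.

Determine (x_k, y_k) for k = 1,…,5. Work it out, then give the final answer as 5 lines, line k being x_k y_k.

[10; 1,6,3,2,10,2,3,6,1,20] for √118; ℓ=10 ⇒ convergent index 9
k=0  a_k=10  p_k/q_k = 10/1
…
k=2  a_k=6  p_k/q_k = 76/7
k=3  a_k=3  p_k/q_k = 239/22
…
k=5  a_k=10  p_k/q_k = 5779/532
k=6  a_k=2  p_k/q_k = 12112/1115
…
k=8  a_k=6  p_k/q_k = 264802/24377
k=9  a_k=1  p_k/q_k = 306917/28254
(x₁, y₁) = (306917, 28254);  306917² − 118·28254² = 1 ✓
n=2: (306917,28254)∘(306917,28254) = (306917·306917+118·28254·28254, 306917·28254+28254·306917) = (188396089777,17343265836)
n=3: (188396089777,17343265836)∘(306917,28254) = (306917·188396089777+118·28254·17343265836, 306917·17343265836+28254·188396089777) = (115643925371868101,10645886241146970)
n=4: (115643925371868101,10645886241146970)∘(306917,28254) = (306917·115643925371868101+118·28254·10645886241146970, 306917·10645886241146970+28254·115643925371868101) = (70986173286526887819457,6534806934930865917144)
n=5: (70986173286526887819457,6534806934930865917144)∘(306917,28254) = (306917·70986173286526887819457+118·28254·6534806934930865917144, 306917·6534806934930865917144+28254·70986173286526887819457) = (43573726693046301732396700037,4011286680085707263143023126)

306917 28254
188396089777 17343265836
115643925371868101 10645886241146970
70986173286526887819457 6534806934930865917144
43573726693046301732396700037 4011286680085707263143023126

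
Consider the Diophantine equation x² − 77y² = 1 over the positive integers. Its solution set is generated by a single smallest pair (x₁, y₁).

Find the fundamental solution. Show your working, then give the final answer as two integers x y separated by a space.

√77 = [8; 1,3,2,3,1,16, …], period ℓ=6 (even) → k=5
k=0  a_k=8  p_k/q_k = 8/1
k=1  a_k=1  p_k/q_k = 9/1
k=2  a_k=3  p_k/q_k = 35/4
…
k=4  a_k=3  p_k/q_k = 272/31
k=5  a_k=1  p_k/q_k = 351/40
fundamental: x₁=351, y₁=40  (since 123201 − 77·1600 = 1)

351 40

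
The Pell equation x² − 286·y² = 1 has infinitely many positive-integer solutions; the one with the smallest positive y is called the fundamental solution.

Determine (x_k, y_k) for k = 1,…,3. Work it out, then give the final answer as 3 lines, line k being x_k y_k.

561835 33222
631317134449 37330564740
709392124465745995 41947235681362578

√286 → a₀=16, period (1,10,3,3,2,3,3,10,1,32); ℓ=10 even so k=9
i=0: a=16 ⇒ p=16, q=1
i=1: a=1 ⇒ p=17, q=1
…
i=4: a=3 ⇒ p=1911, q=113
i=5: a=2 ⇒ p=4397, q=260
…
i=7: a=3 ⇒ p=49703, q=2939
i=8: a=10 ⇒ p=512132, q=30283
i=9: a=1 ⇒ p=561835, q=33222
→ (561835, 33222).  Check: 561835²=315658567225, 286·33222²=315658567224, difference 1.
(x_2, y_2) = (561835·561835 + 286·33222·33222, 561835·33222 + 33222·561835) = (631317134449, 37330564740)
(x_3, y_3) = (561835·631317134449 + 286·33222·37330564740, 561835·37330564740 + 33222·631317134449) = (709392124465745995, 41947235681362578)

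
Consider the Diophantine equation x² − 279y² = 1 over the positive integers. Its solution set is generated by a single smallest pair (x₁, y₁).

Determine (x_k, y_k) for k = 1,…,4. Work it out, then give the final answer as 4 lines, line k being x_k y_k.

1520 91
4620799 276640
14047227440 840985509
42703566796801 2556595670720

[16; 1,2,2,1,2,2,1,32] for √279; ℓ=8 ⇒ convergent index 7
i=0: a=16 ⇒ p=16, q=1
i=1: a=1 ⇒ p=17, q=1
i=2: a=2 ⇒ p=50, q=3
…
i=4: a=1 ⇒ p=167, q=10
i=5: a=2 ⇒ p=451, q=27
i=6: a=2 ⇒ p=1069, q=64
i=7: a=1 ⇒ p=1520, q=91
fundamental: x₁=1520, y₁=91  (since 2310400 − 279·8281 = 1)
(x_2, y_2) = (1520·1520 + 279·91·91, 1520·91 + 91·1520) = (4620799, 276640)
(x_3, y_3) = (1520·4620799 + 279·91·276640, 1520·276640 + 91·4620799) = (14047227440, 840985509)
(x_4, y_4) = (1520·14047227440 + 279·91·840985509, 1520·840985509 + 91·14047227440) = (42703566796801, 2556595670720)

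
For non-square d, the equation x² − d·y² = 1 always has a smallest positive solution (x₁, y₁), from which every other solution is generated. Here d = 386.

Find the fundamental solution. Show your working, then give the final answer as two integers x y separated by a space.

[19; 1,1,1,4,1,18,1,4,1,1,1,38] for √386; ℓ=12 ⇒ convergent index 11
a_0=19:  p_0=19·1+0=19,  q_0=19·0+1=1
…
a_3=1:  p_3=1·39+20=59,  q_3=1·2+1=3
a_4=4:  p_4=4·59+39=275,  q_4=4·3+2=14
…
a_7=1:  p_7=1·6287+334=6621,  q_7=1·320+17=337
…
a_10=1:  p_10=1·39392+32771=72163,  q_10=1·2005+1668=3673
a_11=1:  p_11=1·72163+39392=111555,  q_11=1·3673+2005=5678
fundamental: x₁=111555, y₁=5678  (since 12444518025 − 386·32239684 = 1)

111555 5678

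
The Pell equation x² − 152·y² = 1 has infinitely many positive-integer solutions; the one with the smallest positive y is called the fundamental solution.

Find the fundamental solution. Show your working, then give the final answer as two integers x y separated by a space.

√152 = [12; 3,24, …], period ℓ=2 (even) → k=1
step 0: (12, 1)  from 12·(1,0) + (0,1)
step 1: (37, 3)  from 3·(12,1) + (1,0)
(x₁, y₁) = (37, 3);  37² − 152·3² = 1 ✓

37 3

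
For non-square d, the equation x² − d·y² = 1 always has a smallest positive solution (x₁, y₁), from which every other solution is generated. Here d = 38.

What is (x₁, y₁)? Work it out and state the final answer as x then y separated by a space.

37 6

[6; 6,12] for √38; ℓ=2 ⇒ convergent index 1
i=0: a=6 ⇒ p=6, q=1
i=1: a=6 ⇒ p=37, q=6
(x₁, y₁) = (37, 6);  37² − 38·6² = 1 ✓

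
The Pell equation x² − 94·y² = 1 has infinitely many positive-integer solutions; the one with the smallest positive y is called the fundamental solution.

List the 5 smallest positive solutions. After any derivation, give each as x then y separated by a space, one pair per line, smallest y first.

2143295 221064
9187426914049 947610731760
39382732335491159615 4062018686654877336
168817626601983862467148801 17412208682026983028992480
723651950015758622280719887718975 74638999614285983163562219965864

√94 → a₀=9, period (1,2,3,1,1,…,2,1,18); ℓ=16 even so k=15
a_0=9:  p_0=9·1+0=9,  q_0=9·0+1=1
…
a_2=2:  p_2=2·10+9=29,  q_2=2·1+1=3
a_3=3:  p_3=3·29+10=97,  q_3=3·3+1=10
…
a_5=1:  p_5=1·126+97=223,  q_5=1·13+10=23
a_6=5:  p_6=5·223+126=1241,  q_6=5·23+13=128
a_7=1:  p_7=1·1241+223=1464,  q_7=1·128+23=151
a_8=8:  p_8=8·1464+1241=12953,  q_8=8·151+128=1336
a_9=1:  p_9=1·12953+1464=14417,  q_9=1·1336+151=1487
a_10=5:  p_10=5·14417+12953=85038,  q_10=5·1487+1336=8771
a_11=1:  p_11=1·85038+14417=99455,  q_11=1·8771+1487=10258
a_12=1:  p_12=1·99455+85038=184493,  q_12=1·10258+8771=19029
a_13=3:  p_13=3·184493+99455=652934,  q_13=3·19029+10258=67345
a_14=2:  p_14=2·652934+184493=1490361,  q_14=2·67345+19029=153719
a_15=1:  p_15=1·1490361+652934=2143295,  q_15=1·153719+67345=221064
→ (2143295, 221064).  Check: 2143295²=4593713457025, 94·221064²=4593713457024, difference 1.
k=2:  x_2 = 2143295·2143295+94·221064·221064 = 9187426914049,  y_2 = 2143295·221064+221064·2143295 = 947610731760
k=3:  x_3 = 2143295·9187426914049+94·221064·947610731760 = 39382732335491159615,  y_3 = 2143295·947610731760+221064·9187426914049 = 4062018686654877336
k=4:  x_4 = 2143295·39382732335491159615+94·221064·4062018686654877336 = 168817626601983862467148801,  y_4 = 2143295·4062018686654877336+221064·39382732335491159615 = 17412208682026983028992480
k=5:  x_5 = 2143295·168817626601983862467148801+94·221064·17412208682026983028992480 = 723651950015758622280719887718975,  y_5 = 2143295·17412208682026983028992480+221064·168817626601983862467148801 = 74638999614285983163562219965864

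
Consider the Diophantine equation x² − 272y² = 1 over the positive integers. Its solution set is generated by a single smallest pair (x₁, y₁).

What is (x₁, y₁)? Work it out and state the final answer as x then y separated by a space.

d=272: √d = [16; 2,32] (ℓ=2, even), read p_1/q_1
a_0=16:  p_0=16·1+0=16,  q_0=16·0+1=1
a_1=2:  p_1=2·16+1=33,  q_1=2·1+0=2
→ (33, 2).  Check: 33²=1089, 272·2²=1088, difference 1.

33 2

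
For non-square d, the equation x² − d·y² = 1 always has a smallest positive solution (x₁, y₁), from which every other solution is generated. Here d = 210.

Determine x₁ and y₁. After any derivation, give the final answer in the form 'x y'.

29 2

[14; 2,28] for √210; ℓ=2 ⇒ convergent index 1
a_0=14:  p_0=14·1+0=14,  q_0=14·0+1=1
a_1=2:  p_1=2·14+1=29,  q_1=2·1+0=2
fundamental: x₁=29, y₁=2  (since 841 − 210·4 = 1)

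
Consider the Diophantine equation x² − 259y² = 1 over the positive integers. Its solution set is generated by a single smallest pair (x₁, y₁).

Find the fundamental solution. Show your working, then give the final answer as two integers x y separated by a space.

847225 52644

[16; 10,1,2,3,4,3,2,1,10,32] for √259; ℓ=10 ⇒ convergent index 9
a_0=16:  p_0=16·1+0=16,  q_0=16·0+1=1
…
a_2=1:  p_2=1·161+16=177,  q_2=1·10+1=11
a_3=2:  p_3=2·177+161=515,  q_3=2·11+10=32
…
a_5=4:  p_5=4·1722+515=7403,  q_5=4·107+32=460
a_6=3:  p_6=3·7403+1722=23931,  q_6=3·460+107=1487
a_7=2:  p_7=2·23931+7403=55265,  q_7=2·1487+460=3434
a_8=1:  p_8=1·55265+23931=79196,  q_8=1·3434+1487=4921
a_9=10:  p_9=10·79196+55265=847225,  q_9=10·4921+3434=52644
fundamental: x₁=847225, y₁=52644  (since 717790200625 − 259·2771390736 = 1)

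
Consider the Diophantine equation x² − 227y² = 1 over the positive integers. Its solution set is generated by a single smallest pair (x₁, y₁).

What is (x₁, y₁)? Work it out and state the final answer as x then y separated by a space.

226 15

[15; 15,30] for √227; ℓ=2 ⇒ convergent index 1
k=0  a_k=15  p_k/q_k = 15/1
k=1  a_k=15  p_k/q_k = 226/15
fundamental: x₁=226, y₁=15  (since 51076 − 227·225 = 1)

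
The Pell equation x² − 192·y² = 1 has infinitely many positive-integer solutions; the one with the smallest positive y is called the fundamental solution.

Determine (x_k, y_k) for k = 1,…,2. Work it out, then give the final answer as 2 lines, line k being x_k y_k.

97 7
18817 1358

[13; 1,5,1,26] for √192; ℓ=4 ⇒ convergent index 3
i=0: a=13 ⇒ p=13, q=1
i=1: a=1 ⇒ p=14, q=1
i=2: a=5 ⇒ p=83, q=6
i=3: a=1 ⇒ p=97, q=7
fundamental: x₁=97, y₁=7  (since 9409 − 192·49 = 1)
(x_2, y_2) = (97·97 + 192·7·7, 97·7 + 7·97) = (18817, 1358)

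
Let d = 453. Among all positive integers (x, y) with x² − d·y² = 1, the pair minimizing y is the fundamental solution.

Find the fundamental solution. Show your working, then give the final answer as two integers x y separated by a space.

1653751 77700

[21; 3,1,1,10,14,10,1,1,3,42] for √453; ℓ=10 ⇒ convergent index 9
step 0: (21, 1)  from 21·(1,0) + (0,1)
…
step 2: (85, 4)  from 1·(64,3) + (21,1)
step 3: (149, 7)  from 1·(85,4) + (64,3)
step 4: (1575, 74)  from 10·(149,7) + (85,4)
…
step 8: (469329, 22051)  from 1·(245764,11547) + (223565,10504)
step 9: (1653751, 77700)  from 3·(469329,22051) + (245764,11547)
(x₁, y₁) = (1653751, 77700);  1653751² − 453·77700² = 1 ✓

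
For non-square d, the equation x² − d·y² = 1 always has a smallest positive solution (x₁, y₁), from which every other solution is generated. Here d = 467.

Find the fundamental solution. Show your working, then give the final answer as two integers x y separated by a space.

√467 = [21; 1,1,1,1,3,…,1,1,42, …], period ℓ=14 (even) → k=13
k=0  a_k=21  p_k/q_k = 21/1
k=1  a_k=1  p_k/q_k = 22/1
…
k=4  a_k=1  p_k/q_k = 108/5
…
k=6  a_k=3  p_k/q_k = 1275/59
k=7  a_k=21  p_k/q_k = 27164/1257
…
k=9  a_k=3  p_k/q_k = 275465/12747
k=10  a_k=1  p_k/q_k = 358232/16577
…
k=12  a_k=1  p_k/q_k = 991929/45901
k=13  a_k=1  p_k/q_k = 1625626/75225
fundamental: x₁=1625626, y₁=75225  (since 2642659891876 − 467·5658800625 = 1)

1625626 75225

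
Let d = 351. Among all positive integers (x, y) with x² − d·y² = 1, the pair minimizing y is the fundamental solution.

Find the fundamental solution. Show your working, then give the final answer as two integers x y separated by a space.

√351 = [18; 1,2,1,3,2,2,2,3,1,2,1,36, …], period ℓ=12 (even) → k=11
i=0: a=18 ⇒ p=18, q=1
…
i=5: a=2 ⇒ p=637, q=34
i=6: a=2 ⇒ p=1555, q=83
i=7: a=2 ⇒ p=3747, q=200
i=8: a=3 ⇒ p=12796, q=683
…
i=10: a=2 ⇒ p=45882, q=2449
i=11: a=1 ⇒ p=62425, q=3332
fundamental: x₁=62425, y₁=3332  (since 3896880625 − 351·11102224 = 1)

62425 3332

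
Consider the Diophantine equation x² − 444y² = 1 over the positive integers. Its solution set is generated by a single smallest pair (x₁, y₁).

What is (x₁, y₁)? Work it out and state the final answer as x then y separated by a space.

d=444: √d = [21; 14,42] (ℓ=2, even), read p_1/q_1
step 0: (21, 1)  from 21·(1,0) + (0,1)
step 1: (295, 14)  from 14·(21,1) + (1,0)
→ (295, 14).  Check: 295²=87025, 444·14²=87024, difference 1.

295 14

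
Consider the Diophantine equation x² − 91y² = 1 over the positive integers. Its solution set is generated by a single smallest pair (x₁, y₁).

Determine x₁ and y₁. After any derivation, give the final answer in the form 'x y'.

1574 165

√91 = [9; 1,1,5,1,5,1,1,18, …], period ℓ=8 (even) → k=7
i=0: a=9 ⇒ p=9, q=1
i=1: a=1 ⇒ p=10, q=1
…
i=3: a=5 ⇒ p=105, q=11
i=4: a=1 ⇒ p=124, q=13
i=5: a=5 ⇒ p=725, q=76
i=6: a=1 ⇒ p=849, q=89
i=7: a=1 ⇒ p=1574, q=165
→ (1574, 165).  Check: 1574²=2477476, 91·165²=2477475, difference 1.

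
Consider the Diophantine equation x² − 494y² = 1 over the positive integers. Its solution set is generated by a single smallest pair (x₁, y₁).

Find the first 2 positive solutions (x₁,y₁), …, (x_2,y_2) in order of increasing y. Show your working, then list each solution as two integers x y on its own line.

√494 = [22; 4,2,2,1,2,1,2,2,4,44, …], period ℓ=10 (even) → k=9
k=0  a_k=22  p_k/q_k = 22/1
…
k=3  a_k=2  p_k/q_k = 489/22
k=4  a_k=1  p_k/q_k = 689/31
k=5  a_k=2  p_k/q_k = 1867/84
…
k=8  a_k=2  p_k/q_k = 16514/743
k=9  a_k=4  p_k/q_k = 73035/3286
fundamental: x₁=73035, y₁=3286  (since 5334111225 − 494·10797796 = 1)
(73035+3286√494)^2 = 10668222449 + 479986020√494

73035 3286
10668222449 479986020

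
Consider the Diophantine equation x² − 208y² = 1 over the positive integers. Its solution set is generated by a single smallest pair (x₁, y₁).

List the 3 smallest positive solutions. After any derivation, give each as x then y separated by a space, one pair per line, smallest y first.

649 45
842401 58410
1093435849 75816135

[14; 2,2,1,2,2,28] for √208; ℓ=6 ⇒ convergent index 5
a_0=14:  p_0=14·1+0=14,  q_0=14·0+1=1
…
a_2=2:  p_2=2·29+14=72,  q_2=2·2+1=5
…
a_4=2:  p_4=2·101+72=274,  q_4=2·7+5=19
a_5=2:  p_5=2·274+101=649,  q_5=2·19+7=45
fundamental: x₁=649, y₁=45  (since 421201 − 208·2025 = 1)
(649+45√208)^2 = 842401 + 58410√208
(649+45√208)^3 = 1093435849 + 75816135√208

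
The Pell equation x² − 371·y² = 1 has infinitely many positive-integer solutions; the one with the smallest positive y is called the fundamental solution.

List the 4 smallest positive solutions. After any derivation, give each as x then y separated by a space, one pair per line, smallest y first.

√371 → a₀=19, period (3,1,4,1,3,38); ℓ=6 even so k=5
k=0  a_k=19  p_k/q_k = 19/1
k=1  a_k=3  p_k/q_k = 58/3
k=2  a_k=1  p_k/q_k = 77/4
…
k=4  a_k=1  p_k/q_k = 443/23
k=5  a_k=3  p_k/q_k = 1695/88
(x₁, y₁) = (1695, 88);  1695² − 371·88² = 1 ✓
(1695+88√371)^2 = 5746049 + 298320√371
(1695+88√371)^3 = 19479104415 + 1011304712√371
(1695+88√371)^4 = 66034158220801 + 3428322675360√371

1695 88
5746049 298320
19479104415 1011304712
66034158220801 3428322675360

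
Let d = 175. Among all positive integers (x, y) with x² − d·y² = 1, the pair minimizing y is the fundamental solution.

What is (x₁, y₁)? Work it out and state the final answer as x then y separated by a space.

2024 153

√175 = [13; 4,2,1,2,4,26, …], period ℓ=6 (even) → k=5
step 0: (13, 1)  from 13·(1,0) + (0,1)
step 1: (53, 4)  from 4·(13,1) + (1,0)
…
step 3: (172, 13)  from 1·(119,9) + (53,4)
step 4: (463, 35)  from 2·(172,13) + (119,9)
step 5: (2024, 153)  from 4·(463,35) + (172,13)
→ (2024, 153).  Check: 2024²=4096576, 175·153²=4096575, difference 1.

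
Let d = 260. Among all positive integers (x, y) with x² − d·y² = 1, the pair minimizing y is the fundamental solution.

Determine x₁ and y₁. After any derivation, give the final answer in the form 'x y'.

[16; 8,32] for √260; ℓ=2 ⇒ convergent index 1
a_0=16:  p_0=16·1+0=16,  q_0=16·0+1=1
a_1=8:  p_1=8·16+1=129,  q_1=8·1+0=8
(x₁, y₁) = (129, 8);  129² − 260·8² = 1 ✓

129 8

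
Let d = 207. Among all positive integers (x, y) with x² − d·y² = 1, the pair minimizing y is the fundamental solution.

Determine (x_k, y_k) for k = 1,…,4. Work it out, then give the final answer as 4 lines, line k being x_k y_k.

d=207: √d = [14; 2,1,1,2,1,1,2,28] (ℓ=8, even), read p_7/q_7
step 0: (14, 1)  from 14·(1,0) + (0,1)
step 1: (29, 2)  from 2·(14,1) + (1,0)
step 2: (43, 3)  from 1·(29,2) + (14,1)
step 3: (72, 5)  from 1·(43,3) + (29,2)
step 4: (187, 13)  from 2·(72,5) + (43,3)
…
step 6: (446, 31)  from 1·(259,18) + (187,13)
step 7: (1151, 80)  from 2·(446,31) + (259,18)
(x₁, y₁) = (1151, 80);  1151² − 207·80² = 1 ✓
(1151+80√207)^2 = 2649601 + 184160√207
(1151+80√207)^3 = 6099380351 + 423936240√207
(1151+80√207)^4 = 14040770918401 + 975901040320√207

1151 80
2649601 184160
6099380351 423936240
14040770918401 975901040320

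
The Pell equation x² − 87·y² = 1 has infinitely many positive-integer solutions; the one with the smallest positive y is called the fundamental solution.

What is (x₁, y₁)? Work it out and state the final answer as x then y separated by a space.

d=87: √d = [9; 3,18] (ℓ=2, even), read p_1/q_1
a_0=9:  p_0=9·1+0=9,  q_0=9·0+1=1
a_1=3:  p_1=3·9+1=28,  q_1=3·1+0=3
(x₁, y₁) = (28, 3);  28² − 87·3² = 1 ✓

28 3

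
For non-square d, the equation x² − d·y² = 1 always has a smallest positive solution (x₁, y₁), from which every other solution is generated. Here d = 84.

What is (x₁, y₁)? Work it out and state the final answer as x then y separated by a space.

55 6

√84 → a₀=9, period (6,18); ℓ=2 even so k=1
i=0: a=9 ⇒ p=9, q=1
i=1: a=6 ⇒ p=55, q=6
→ (55, 6).  Check: 55²=3025, 84·6²=3024, difference 1.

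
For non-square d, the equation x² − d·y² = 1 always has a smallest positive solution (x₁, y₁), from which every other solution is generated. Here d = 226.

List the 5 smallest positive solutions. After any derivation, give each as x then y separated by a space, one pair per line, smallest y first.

451 30
406801 27060
366934051 24408090
330974107201 22016070120
298538277761251 19858470840150

[15; 30] for √226; ℓ=1 ⇒ convergent index 1
i=0: a=15 ⇒ p=15, q=1
i=1: a=30 ⇒ p=451, q=30
(x₁, y₁) = (451, 30);  451² − 226·30² = 1 ✓
(x_2, y_2) = (451·451 + 226·30·30, 451·30 + 30·451) = (406801, 27060)
(x_3, y_3) = (451·406801 + 226·30·27060, 451·27060 + 30·406801) = (366934051, 24408090)
(x_4, y_4) = (451·366934051 + 226·30·24408090, 451·24408090 + 30·366934051) = (330974107201, 22016070120)
(x_5, y_5) = (451·330974107201 + 226·30·22016070120, 451·22016070120 + 30·330974107201) = (298538277761251, 19858470840150)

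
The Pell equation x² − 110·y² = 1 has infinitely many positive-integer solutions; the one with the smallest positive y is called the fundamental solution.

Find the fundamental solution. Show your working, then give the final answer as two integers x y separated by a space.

√110 → a₀=10, period (2,20); ℓ=2 even so k=1
i=0: a=10 ⇒ p=10, q=1
i=1: a=2 ⇒ p=21, q=2
→ (21, 2).  Check: 21²=441, 110·2²=440, difference 1.

21 2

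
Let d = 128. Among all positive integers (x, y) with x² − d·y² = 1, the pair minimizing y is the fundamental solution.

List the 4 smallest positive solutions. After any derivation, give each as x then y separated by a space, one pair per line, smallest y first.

√128 = [11; 3,5,3,22, …], period ℓ=4 (even) → k=3
k=0  a_k=11  p_k/q_k = 11/1
…
k=2  a_k=5  p_k/q_k = 181/16
k=3  a_k=3  p_k/q_k = 577/51
(x₁, y₁) = (577, 51);  577² − 128·51² = 1 ✓
(x_2, y_2) = (577·577 + 128·51·51, 577·51 + 51·577) = (665857, 58854)
(x_3, y_3) = (577·665857 + 128·51·58854, 577·58854 + 51·665857) = (768398401, 67917465)
(x_4, y_4) = (577·768398401 + 128·51·67917465, 577·67917465 + 51·768398401) = (886731088897, 78376695756)

577 51
665857 58854
768398401 67917465
886731088897 78376695756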